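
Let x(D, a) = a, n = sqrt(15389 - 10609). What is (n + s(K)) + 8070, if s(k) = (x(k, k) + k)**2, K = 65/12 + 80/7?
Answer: 16237705/1764 + 2*sqrt(1195) ≈ 9274.2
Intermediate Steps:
n = 2*sqrt(1195) (n = sqrt(4780) = 2*sqrt(1195) ≈ 69.138)
K = 1415/84 (K = 65*(1/12) + 80*(1/7) = 65/12 + 80/7 = 1415/84 ≈ 16.845)
s(k) = 4*k**2 (s(k) = (k + k)**2 = (2*k)**2 = 4*k**2)
(n + s(K)) + 8070 = (2*sqrt(1195) + 4*(1415/84)**2) + 8070 = (2*sqrt(1195) + 4*(2002225/7056)) + 8070 = (2*sqrt(1195) + 2002225/1764) + 8070 = (2002225/1764 + 2*sqrt(1195)) + 8070 = 16237705/1764 + 2*sqrt(1195)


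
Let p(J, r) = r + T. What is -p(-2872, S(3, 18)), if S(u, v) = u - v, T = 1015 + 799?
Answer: -1799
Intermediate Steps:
T = 1814
p(J, r) = 1814 + r (p(J, r) = r + 1814 = 1814 + r)
-p(-2872, S(3, 18)) = -(1814 + (3 - 1*18)) = -(1814 + (3 - 18)) = -(1814 - 15) = -1*1799 = -1799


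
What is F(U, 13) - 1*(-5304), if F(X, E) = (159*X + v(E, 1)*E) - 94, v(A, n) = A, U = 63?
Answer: 15396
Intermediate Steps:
F(X, E) = -94 + E**2 + 159*X (F(X, E) = (159*X + E*E) - 94 = (159*X + E**2) - 94 = (E**2 + 159*X) - 94 = -94 + E**2 + 159*X)
F(U, 13) - 1*(-5304) = (-94 + 13**2 + 159*63) - 1*(-5304) = (-94 + 169 + 10017) + 5304 = 10092 + 5304 = 15396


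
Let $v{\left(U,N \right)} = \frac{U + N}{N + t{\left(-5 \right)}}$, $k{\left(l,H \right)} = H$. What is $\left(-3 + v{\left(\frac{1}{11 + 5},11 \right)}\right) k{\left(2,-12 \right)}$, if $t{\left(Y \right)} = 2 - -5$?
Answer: $\frac{229}{8} \approx 28.625$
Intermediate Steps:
$t{\left(Y \right)} = 7$ ($t{\left(Y \right)} = 2 + 5 = 7$)
$v{\left(U,N \right)} = \frac{N + U}{7 + N}$ ($v{\left(U,N \right)} = \frac{U + N}{N + 7} = \frac{N + U}{7 + N}$)
$\left(-3 + v{\left(\frac{1}{11 + 5},11 \right)}\right) k{\left(2,-12 \right)} = \left(-3 + \frac{11 + \frac{1}{11 + 5}}{7 + 11}\right) \left(-12\right) = \left(-3 + \frac{11 + \frac{1}{16}}{18}\right) \left(-12\right) = \left(-3 + \frac{1}{18} \cdot \frac{177}{16}\right) \left(-12\right) = \left(-3 + \frac{59}{96}\right) \left(-12\right) = \left(- \frac{229}{96}\right) \left(-12\right) = \frac{229}{8}$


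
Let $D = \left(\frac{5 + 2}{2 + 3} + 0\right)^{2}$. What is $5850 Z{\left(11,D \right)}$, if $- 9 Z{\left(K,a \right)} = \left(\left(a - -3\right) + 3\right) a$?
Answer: $- \frac{253526}{25} \approx -10141.0$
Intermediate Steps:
$D = \frac{49}{25}$ ($D = \left(\frac{7}{5} + 0\right)^{2} = \left(\frac{7}{5}\right)^{2} = \frac{49}{25} \approx 1.96$)
$Z{\left(K,a \right)} = - \frac{a \left(6 + a\right)}{9}$ ($Z{\left(K,a \right)} = - \frac{\left(\left(a - -3\right) + 3\right) a}{9} = - \frac{\left(\left(a + 3\right) + 3\right) a}{9} = - \frac{\left(\left(3 + a\right) + 3\right) a}{9} = - \frac{\left(6 + a\right) a}{9} = - \frac{a \left(6 + a\right)}{9}$)
$5850 Z{\left(11,D \right)} = 5850 \left(\left(- \frac{1}{9}\right) \frac{49}{25} \left(6 + \frac{49}{25}\right)\right) = 5850 \left(\left(- \frac{1}{9}\right) \frac{49}{25} \cdot \frac{199}{25}\right) = 5850 \left(- \frac{9751}{5625}\right) = - \frac{253526}{25}$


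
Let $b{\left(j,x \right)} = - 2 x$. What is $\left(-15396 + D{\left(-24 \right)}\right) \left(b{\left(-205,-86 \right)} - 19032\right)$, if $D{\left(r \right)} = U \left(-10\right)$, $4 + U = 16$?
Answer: $292631760$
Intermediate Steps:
$U = 12$ ($U = -4 + 16 = 12$)
$D{\left(r \right)} = -120$ ($D{\left(r \right)} = 12 \left(-10\right) = -120$)
$\left(-15396 + D{\left(-24 \right)}\right) \left(b{\left(-205,-86 \right)} - 19032\right) = \left(-15396 - 120\right) \left(\left(-2\right) \left(-86\right) - 19032\right) = - 15516 \left(172 - 19032\right) = \left(-15516\right) \left(-18860\right) = 292631760$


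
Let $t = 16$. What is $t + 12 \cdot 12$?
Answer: $160$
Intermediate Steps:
$t + 12 \cdot 12 = 16 + 12 \cdot 12 = 16 + 144 = 160$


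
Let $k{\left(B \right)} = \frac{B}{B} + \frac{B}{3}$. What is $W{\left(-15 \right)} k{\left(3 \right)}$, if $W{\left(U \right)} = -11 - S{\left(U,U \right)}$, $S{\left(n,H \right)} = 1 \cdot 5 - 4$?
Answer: $-24$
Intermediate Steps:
$S{\left(n,H \right)} = 1$ ($S{\left(n,H \right)} = 5 - 4 = 1$)
$k{\left(B \right)} = 1 + \frac{B}{3}$ ($k{\left(B \right)} = 1 + B \frac{1}{3} = 1 + \frac{B}{3}$)
$W{\left(U \right)} = -12$ ($W{\left(U \right)} = -11 - 1 = -12$)
$W{\left(-15 \right)} k{\left(3 \right)} = - 12 \left(1 + \frac{1}{3} \cdot 3\right) = - 12 \left(1 + 1\right) = \left(-12\right) 2 = -24$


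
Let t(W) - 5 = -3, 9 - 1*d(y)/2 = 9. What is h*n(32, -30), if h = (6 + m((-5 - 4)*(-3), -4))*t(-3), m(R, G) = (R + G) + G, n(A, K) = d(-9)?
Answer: 0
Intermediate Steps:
d(y) = 0 (d(y) = 18 - 2*9 = 18 - 18 = 0)
n(A, K) = 0
m(R, G) = R + 2*G (m(R, G) = (G + R) + G = R + 2*G)
t(W) = 2 (t(W) = 5 - 3 = 2)
h = 50 (h = (6 + ((-5 - 4)*(-3) + 2*(-4)))*2 = (6 + (-9*(-3) - 8))*2 = (6 + (27 - 8))*2 = (6 + 19)*2 = 25*2 = 50)
h*n(32, -30) = 50*0 = 0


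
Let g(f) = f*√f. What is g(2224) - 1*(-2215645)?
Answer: 2215645 + 8896*√139 ≈ 2.3205e+6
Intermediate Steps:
g(f) = f^(3/2)
g(2224) - 1*(-2215645) = 2224^(3/2) - 1*(-2215645) = 8896*√139 + 2215645 = 2215645 + 8896*√139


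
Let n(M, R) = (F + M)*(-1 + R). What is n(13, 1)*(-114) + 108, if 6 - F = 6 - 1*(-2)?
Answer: 108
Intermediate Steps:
F = -2 (F = 6 - (6 - 1*(-2)) = 6 - (6 + 2) = 6 - 1*8 = 6 - 8 = -2)
n(M, R) = (-1 + R)*(-2 + M) (n(M, R) = (-2 + M)*(-1 + R) = (-1 + R)*(-2 + M))
n(13, 1)*(-114) + 108 = (2 - 1*13 - 2*1 + 13*1)*(-114) + 108 = (2 - 13 - 2 + 13)*(-114) + 108 = 0*(-114) + 108 = 0 + 108 = 108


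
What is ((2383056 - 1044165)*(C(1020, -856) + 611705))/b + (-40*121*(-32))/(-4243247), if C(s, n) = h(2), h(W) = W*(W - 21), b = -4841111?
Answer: -3475030969208443039/20542029727417 ≈ -1.6917e+5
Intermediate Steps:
h(W) = W*(-21 + W)
C(s, n) = -38 (C(s, n) = 2*(-21 + 2) = 2*(-19) = -38)
((2383056 - 1044165)*(C(1020, -856) + 611705))/b + (-40*121*(-32))/(-4243247) = ((2383056 - 1044165)*(-38 + 611705))/(-4841111) + (-40*121*(-32))/(-4243247) = (1338891*611667)*(-1/4841111) - 4840*(-32)*(-1/4243247) = 818955441297*(-1/4841111) + 154880*(-1/4243247) = -818955441297/4841111 - 154880/4243247 = -3475030969208443039/20542029727417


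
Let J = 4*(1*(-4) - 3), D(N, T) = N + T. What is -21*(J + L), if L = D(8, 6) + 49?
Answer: -735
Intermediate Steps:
J = -28 (J = 4*(-4 - 3) = 4*(-7) = -28)
L = 63 (L = (8 + 6) + 49 = 14 + 49 = 63)
-21*(J + L) = -21*(-28 + 63) = -21*35 = -735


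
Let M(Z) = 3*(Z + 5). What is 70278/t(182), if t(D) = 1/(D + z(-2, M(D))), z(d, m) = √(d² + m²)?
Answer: 12790596 + 351390*√12589 ≈ 5.2217e+7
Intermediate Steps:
M(Z) = 15 + 3*Z (M(Z) = 3*(5 + Z) = 15 + 3*Z)
t(D) = 1/(D + √(4 + (15 + 3*D)²)) (t(D) = 1/(D + √((-2)² + (15 + 3*D)²)) = 1/(D + √(4 + (15 + 3*D)²)))
70278/t(182) = 70278/(1/(182 + √(4 + 9*(5 + 182)²))) = 70278/(1/(182 + √(4 + 9*187²))) = 70278/(1/(182 + √(4 + 9*34969))) = 70278/(1/(182 + √(4 + 314721))) = 70278/(1/(182 + √314725)) = 70278/(1/(182 + 5*√12589)) = 70278*(182 + 5*√12589) = 12790596 + 351390*√12589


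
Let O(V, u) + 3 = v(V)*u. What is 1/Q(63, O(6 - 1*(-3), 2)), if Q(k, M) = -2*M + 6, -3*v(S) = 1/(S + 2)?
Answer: 33/400 ≈ 0.082500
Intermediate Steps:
v(S) = -1/(3*(2 + S)) (v(S) = -1/(3*(S + 2)) = -1/(3*(2 + S)))
O(V, u) = -3 - u/(6 + 3*V) (O(V, u) = -3 + (-1/(6 + 3*V))*u = -3 - u/(6 + 3*V))
Q(k, M) = 6 - 2*M
1/Q(63, O(6 - 1*(-3), 2)) = 1/(6 - 2*(-18 - 1*2 - 9*(6 - 1*(-3)))/(3*(2 + (6 - 1*(-3))))) = 1/(6 - 2*(-18 - 2 - 9*(6 + 3))/(3*(2 + (6 + 3)))) = 1/(6 - 2*(-18 - 2 - 9*9)/(3*(2 + 9))) = 1/(6 - 2*(-18 - 2 - 81)/(3*11)) = 1/(6 - 2*(-101)/(3*11)) = 1/(6 - 2*(-101/33)) = 1/(6 + 202/33) = 1/(400/33) = 33/400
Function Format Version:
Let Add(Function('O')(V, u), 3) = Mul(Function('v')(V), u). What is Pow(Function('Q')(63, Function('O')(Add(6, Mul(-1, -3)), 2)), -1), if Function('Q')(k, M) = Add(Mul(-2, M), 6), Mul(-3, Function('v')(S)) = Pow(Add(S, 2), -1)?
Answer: Rational(33, 400) ≈ 0.082500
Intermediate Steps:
Function('v')(S) = Mul(Rational(-1, 3), Pow(Add(2, S), -1)) (Function('v')(S) = Mul(Rational(-1, 3), Pow(Add(S, 2), -1)) = Mul(Rational(-1, 3), Pow(Add(2, S), -1)))
Function('O')(V, u) = Add(-3, Mul(-1, u, Pow(Add(6, Mul(3, V)), -1))) (Function('O')(V, u) = Add(-3, Mul(Mul(-1, Pow(Add(6, Mul(3, V)), -1)), u)) = Add(-3, Mul(-1, u, Pow(Add(6, Mul(3, V)), -1))))
Function('Q')(k, M) = Add(6, Mul(-2, M))
Pow(Function('Q')(63, Function('O')(Add(6, Mul(-1, -3)), 2)), -1) = Pow(Add(6, Mul(-2, Mul(Rational(1, 3), Pow(Add(2, Add(6, Mul(-1, -3))), -1), Add(-18, Mul(-1, 2), Mul(-9, Add(6, Mul(-1, -3))))))), -1) = Pow(Add(6, Mul(-2, Mul(Rational(1, 3), Pow(Add(2, Add(6, 3)), -1), Add(-18, -2, Mul(-9, Add(6, 3)))))), -1) = Pow(Add(6, Mul(-2, Mul(Rational(1, 3), Pow(Add(2, 9), -1), Add(-18, -2, Mul(-9, 9))))), -1) = Pow(Add(6, Mul(-2, Mul(Rational(1, 3), Pow(11, -1), Add(-18, -2, -81)))), -1) = Pow(Add(6, Mul(-2, Mul(Rational(1, 3), Rational(1, 11), -101))), -1) = Pow(Add(6, Mul(-2, Rational(-101, 33))), -1) = Pow(Add(6, Rational(202, 33)), -1) = Pow(Rational(400, 33), -1) = Rational(33, 400)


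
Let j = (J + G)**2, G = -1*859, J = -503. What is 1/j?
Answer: 1/1855044 ≈ 5.3907e-7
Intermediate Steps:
G = -859
j = 1855044 (j = (-503 - 859)**2 = (-1362)**2 = 1855044)
1/j = 1/1855044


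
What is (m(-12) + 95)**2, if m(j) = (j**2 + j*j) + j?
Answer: 137641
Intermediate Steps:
m(j) = j + 2*j**2 (m(j) = (j**2 + j**2) + j = 2*j**2 + j = j + 2*j**2)
(m(-12) + 95)**2 = (-12*(1 + 2*(-12)) + 95)**2 = (-12*(1 - 24) + 95)**2 = (-12*(-23) + 95)**2 = (276 + 95)**2 = 371**2 = 137641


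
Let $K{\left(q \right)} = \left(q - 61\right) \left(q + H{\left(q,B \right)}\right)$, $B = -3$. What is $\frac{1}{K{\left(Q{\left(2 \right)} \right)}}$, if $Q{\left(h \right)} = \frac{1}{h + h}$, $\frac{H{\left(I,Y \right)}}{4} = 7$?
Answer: $- \frac{16}{27459} \approx -0.00058269$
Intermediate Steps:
$H{\left(I,Y \right)} = 28$ ($H{\left(I,Y \right)} = 4 \cdot 7 = 28$)
$Q{\left(h \right)} = \frac{1}{2 h}$
$K{\left(q \right)} = \left(-61 + q\right) \left(28 + q\right)$ ($K{\left(q \right)} = \left(q - 61\right) \left(q + 28\right) = \left(-61 + q\right) \left(28 + q\right)$)
$\frac{1}{K{\left(Q{\left(2 \right)} \right)}} = \frac{1}{-1708 + \left(\frac{1}{2 \cdot 2}\right)^{2} - 33 \frac{1}{2 \cdot 2}} = \frac{1}{-1708 + \left(\frac{1}{2} \cdot \frac{1}{2}\right)^{2} - 33 \cdot \frac{1}{2} \cdot \frac{1}{2}} = \frac{1}{-1708 + \left(\frac{1}{4}\right)^{2} - \frac{33}{4}} = \frac{1}{-1708 + \frac{1}{16} - \frac{33}{4}} = \frac{1}{- \frac{27459}{16}} = - \frac{16}{27459}$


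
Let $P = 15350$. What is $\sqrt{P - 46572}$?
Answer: $i \sqrt{31222} \approx 176.7 i$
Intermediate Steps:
$\sqrt{P - 46572} = \sqrt{15350 - 46572} = \sqrt{-31222} = i \sqrt{31222}$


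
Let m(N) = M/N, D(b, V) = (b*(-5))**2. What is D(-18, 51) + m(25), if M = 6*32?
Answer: 202692/25 ≈ 8107.7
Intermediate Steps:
D(b, V) = 25*b**2 (D(b, V) = (-5*b)**2 = 25*b**2)
M = 192
m(N) = 192/N
D(-18, 51) + m(25) = 25*(-18)**2 + 192/25 = 25*324 + 192*(1/25) = 8100 + 192/25 = 202692/25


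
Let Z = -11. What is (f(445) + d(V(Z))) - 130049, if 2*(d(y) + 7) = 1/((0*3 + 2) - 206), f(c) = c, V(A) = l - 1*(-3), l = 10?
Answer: -52881289/408 ≈ -1.2961e+5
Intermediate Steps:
V(A) = 13 (V(A) = 10 - 1*(-3) = 10 + 3 = 13)
d(y) = -2857/408 (d(y) = -7 + 1/(2*((0*3 + 2) - 206)) = -7 + 1/(2*((0 + 2) - 206)) = -7 + 1/(2*(2 - 206)) = -7 + (½)/(-204) = -7 + (½)*(-1/204) = -7 - 1/408 = -2857/408)
(f(445) + d(V(Z))) - 130049 = (445 - 2857/408) - 130049 = 178703/408 - 130049 = -52881289/408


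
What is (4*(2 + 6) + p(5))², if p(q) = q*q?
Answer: 3249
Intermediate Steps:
p(q) = q²
(4*(2 + 6) + p(5))² = (4*(2 + 6) + 5²)² = (4*8 + 25)² = (32 + 25)² = 57² = 3249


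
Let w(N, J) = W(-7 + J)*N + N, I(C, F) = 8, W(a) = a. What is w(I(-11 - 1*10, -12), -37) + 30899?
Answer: 30555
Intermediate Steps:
w(N, J) = N + N*(-7 + J) (w(N, J) = (-7 + J)*N + N = N*(-7 + J) + N = N + N*(-7 + J))
w(I(-11 - 1*10, -12), -37) + 30899 = 8*(-6 - 37) + 30899 = 8*(-43) + 30899 = -344 + 30899 = 30555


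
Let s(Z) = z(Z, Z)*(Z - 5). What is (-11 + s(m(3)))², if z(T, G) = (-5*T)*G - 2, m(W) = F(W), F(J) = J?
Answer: 6889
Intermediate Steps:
m(W) = W
z(T, G) = -2 - 5*G*T (z(T, G) = -5*G*T - 2 = -2 - 5*G*T)
s(Z) = (-5 + Z)*(-2 - 5*Z²) (s(Z) = (-2 - 5*Z*Z)*(Z - 5) = (-2 - 5*Z²)*(-5 + Z) = (-5 + Z)*(-2 - 5*Z²))
(-11 + s(m(3)))² = (-11 - (-5 + 3)*(2 + 5*3²))² = (-11 - 1*(-2)*(2 + 5*9))² = (-11 - 1*(-2)*(2 + 45))² = (-11 - 1*(-2)*47)² = (-11 + 94)² = 83² = 6889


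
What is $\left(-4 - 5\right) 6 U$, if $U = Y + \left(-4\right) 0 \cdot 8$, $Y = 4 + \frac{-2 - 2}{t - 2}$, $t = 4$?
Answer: $-108$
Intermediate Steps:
$Y = 2$ ($Y = 4 + \frac{-2 - 2}{4 - 2} = 4 - \frac{4}{2} = 4 - 2 = 2$)
$U = 2$ ($U = 2 + \left(-4\right) 0 \cdot 8 = 2 + 0 \cdot 8 = 2 + 0 = 2$)
$\left(-4 - 5\right) 6 U = \left(-4 - 5\right) 6 \cdot 2 = \left(-9\right) 6 \cdot 2 = \left(-54\right) 2 = -108$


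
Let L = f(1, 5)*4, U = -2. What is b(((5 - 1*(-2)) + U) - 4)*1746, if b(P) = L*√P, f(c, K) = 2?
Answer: 13968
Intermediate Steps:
L = 8 (L = 2*4 = 8)
b(P) = 8*√P
b(((5 - 1*(-2)) + U) - 4)*1746 = (8*√(((5 - 1*(-2)) - 2) - 4))*1746 = (8*√(((5 + 2) - 2) - 4))*1746 = (8*√((7 - 2) - 4))*1746 = (8*√(5 - 4))*1746 = (8*√1)*1746 = (8*1)*1746 = 8*1746 = 13968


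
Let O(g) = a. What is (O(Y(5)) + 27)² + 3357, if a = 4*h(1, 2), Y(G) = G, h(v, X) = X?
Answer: 4582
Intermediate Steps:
a = 8 (a = 4*2 = 8)
O(g) = 8
(O(Y(5)) + 27)² + 3357 = (8 + 27)² + 3357 = 35² + 3357 = 1225 + 3357 = 4582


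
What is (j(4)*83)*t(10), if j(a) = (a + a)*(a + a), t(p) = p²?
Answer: 531200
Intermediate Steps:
j(a) = 4*a² (j(a) = (2*a)*(2*a) = 4*a²)
(j(4)*83)*t(10) = ((4*4²)*83)*10² = ((4*16)*83)*100 = (64*83)*100 = 5312*100 = 531200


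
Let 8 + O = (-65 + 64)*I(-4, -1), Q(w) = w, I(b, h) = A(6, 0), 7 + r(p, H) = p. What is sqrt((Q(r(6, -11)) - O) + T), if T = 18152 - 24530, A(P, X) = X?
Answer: I*sqrt(6371) ≈ 79.819*I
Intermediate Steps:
r(p, H) = -7 + p
I(b, h) = 0
O = -8 (O = -8 + (-65 + 64)*0 = -8 - 1*0 = -8 + 0 = -8)
T = -6378
sqrt((Q(r(6, -11)) - O) + T) = sqrt(((-7 + 6) - 1*(-8)) - 6378) = sqrt((-1 + 8) - 6378) = sqrt(7 - 6378) = sqrt(-6371) = I*sqrt(6371)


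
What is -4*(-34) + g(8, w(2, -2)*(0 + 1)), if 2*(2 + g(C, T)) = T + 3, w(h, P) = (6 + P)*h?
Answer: 279/2 ≈ 139.50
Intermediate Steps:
w(h, P) = h*(6 + P)
g(C, T) = -½ + T/2 (g(C, T) = -2 + (T + 3)/2 = -2 + (3 + T)/2 = -2 + (3/2 + T/2) = -½ + T/2)
-4*(-34) + g(8, w(2, -2)*(0 + 1)) = -4*(-34) + (-½ + ((2*(6 - 2))*(0 + 1))/2) = 136 + (-½ + ((2*4)*1)/2) = 136 + (-½ + (8*1)/2) = 136 + (-½ + (½)*8) = 136 + (-½ + 4) = 136 + 7/2 = 279/2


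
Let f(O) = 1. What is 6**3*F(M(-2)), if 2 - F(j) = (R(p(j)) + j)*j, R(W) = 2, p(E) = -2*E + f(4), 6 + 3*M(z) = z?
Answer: 48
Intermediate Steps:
M(z) = -2 + z/3
p(E) = 1 - 2*E (p(E) = -2*E + 1 = 1 - 2*E)
F(j) = 2 - j*(2 + j) (F(j) = 2 - (2 + j)*j = 2 - j*(2 + j))
6**3*F(M(-2)) = 6**3*(2 - (-2 + (1/3)*(-2))**2 - 2*(-2 + (1/3)*(-2))) = 216*(2 - (-2 - 2/3)**2 - 2*(-2 - 2/3)) = 216*(2 - (-8/3)**2 - 2*(-8/3)) = 216*(2 - 1*64/9 + 16/3) = 216*(2 - 64/9 + 16/3) = 216*(2/9) = 48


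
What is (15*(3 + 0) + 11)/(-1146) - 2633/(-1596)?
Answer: 162669/101612 ≈ 1.6009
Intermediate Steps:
(15*(3 + 0) + 11)/(-1146) - 2633/(-1596) = (15*3 + 11)*(-1/1146) - 2633*(-1/1596) = (45 + 11)*(-1/1146) + 2633/1596 = 56*(-1/1146) + 2633/1596 = -28/573 + 2633/1596 = 162669/101612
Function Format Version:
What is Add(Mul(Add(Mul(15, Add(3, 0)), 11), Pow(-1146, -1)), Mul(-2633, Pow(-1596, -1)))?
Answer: Rational(162669, 101612) ≈ 1.6009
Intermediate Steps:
Add(Mul(Add(Mul(15, Add(3, 0)), 11), Pow(-1146, -1)), Mul(-2633, Pow(-1596, -1))) = Add(Mul(Add(Mul(15, 3), 11), Rational(-1, 1146)), Mul(-2633, Rational(-1, 1596))) = Add(Mul(Add(45, 11), Rational(-1, 1146)), Rational(2633, 1596)) = Add(Mul(56, Rational(-1, 1146)), Rational(2633, 1596)) = Add(Rational(-28, 573), Rational(2633, 1596)) = Rational(162669, 101612)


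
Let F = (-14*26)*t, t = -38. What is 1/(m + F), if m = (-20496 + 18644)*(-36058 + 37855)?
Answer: -1/3314212 ≈ -3.0173e-7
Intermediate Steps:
F = 13832 (F = -14*26*(-38) = -364*(-38) = 13832)
m = -3328044 (m = -1852*1797 = -3328044)
1/(m + F) = 1/(-3328044 + 13832) = 1/(-3314212) = -1/3314212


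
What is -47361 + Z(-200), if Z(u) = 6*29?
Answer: -47187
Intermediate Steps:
Z(u) = 174
-47361 + Z(-200) = -47361 + 174 = -47187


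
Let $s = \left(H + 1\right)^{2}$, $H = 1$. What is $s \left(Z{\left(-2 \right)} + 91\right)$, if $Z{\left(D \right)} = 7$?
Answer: $392$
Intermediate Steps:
$s = 4$ ($s = \left(1 + 1\right)^{2} = 2^{2} = 4$)
$s \left(Z{\left(-2 \right)} + 91\right) = 4 \left(7 + 91\right) = 4 \cdot 98 = 392$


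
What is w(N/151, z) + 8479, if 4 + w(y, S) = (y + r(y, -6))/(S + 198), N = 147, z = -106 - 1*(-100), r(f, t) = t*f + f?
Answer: 20475551/2416 ≈ 8475.0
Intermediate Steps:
r(f, t) = f + f*t (r(f, t) = f*t + f = f + f*t)
z = -6 (z = -106 + 100 = -6)
w(y, S) = -4 - 4*y/(198 + S) (w(y, S) = -4 + (y + y*(1 - 6))/(S + 198) = -4 + (y + y*(-5))/(198 + S) = -4 + (y - 5*y)/(198 + S) = -4 + (-4*y)/(198 + S) = -4 - 4*y/(198 + S))
w(N/151, z) + 8479 = 4*(-198 - 1*(-6) - 147/151)/(198 - 6) + 8479 = 4*(-198 + 6 - 147/151)/192 + 8479 = 4*(1/192)*(-198 + 6 - 1*147/151) + 8479 = 4*(1/192)*(-198 + 6 - 147/151) + 8479 = 4*(1/192)*(-29139/151) + 8479 = -9713/2416 + 8479 = 20475551/2416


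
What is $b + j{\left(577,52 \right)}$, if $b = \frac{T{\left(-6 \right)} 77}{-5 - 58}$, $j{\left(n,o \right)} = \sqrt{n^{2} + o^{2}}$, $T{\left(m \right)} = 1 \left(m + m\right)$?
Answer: $\frac{44}{3} + \sqrt{335633} \approx 594.0$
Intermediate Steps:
$T{\left(m \right)} = 2 m$ ($T{\left(m \right)} = 1 \cdot 2 m = 2 m$)
$b = \frac{44}{3}$ ($b = \frac{2 \left(-6\right) 77}{-5 - 58} = \frac{\left(-12\right) 77}{-63} = \left(-924\right) \left(- \frac{1}{63}\right) = \frac{44}{3} \approx 14.667$)
$b + j{\left(577,52 \right)} = \frac{44}{3} + \sqrt{577^{2} + 52^{2}} = \frac{44}{3} + \sqrt{332929 + 2704} = \frac{44}{3} + \sqrt{335633}$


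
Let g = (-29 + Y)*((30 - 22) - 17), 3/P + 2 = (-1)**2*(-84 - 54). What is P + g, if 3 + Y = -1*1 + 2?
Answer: 39057/140 ≈ 278.98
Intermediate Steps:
Y = -2 (Y = -3 + (-1*1 + 2) = -3 + (-1 + 2) = -3 + 1 = -2)
P = -3/140 (P = 3/(-2 + (-1)**2*(-84 - 54)) = 3/(-2 + 1*(-138)) = 3/(-2 - 138) = 3/(-140) = 3*(-1/140) = -3/140 ≈ -0.021429)
g = 279 (g = (-29 - 2)*((30 - 22) - 17) = -31*(8 - 17) = -31*(-9) = 279)
P + g = -3/140 + 279 = 39057/140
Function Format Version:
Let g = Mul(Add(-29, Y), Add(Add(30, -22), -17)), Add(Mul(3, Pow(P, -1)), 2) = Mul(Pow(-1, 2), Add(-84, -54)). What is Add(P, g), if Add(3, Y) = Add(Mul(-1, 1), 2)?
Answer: Rational(39057, 140) ≈ 278.98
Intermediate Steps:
Y = -2 (Y = Add(-3, Add(Mul(-1, 1), 2)) = Add(-3, Add(-1, 2)) = Add(-3, 1) = -2)
P = Rational(-3, 140) (P = Mul(3, Pow(Add(-2, Mul(Pow(-1, 2), Add(-84, -54))), -1)) = Mul(3, Pow(Add(-2, Mul(1, -138)), -1)) = Mul(3, Pow(Add(-2, -138), -1)) = Mul(3, Pow(-140, -1)) = Mul(3, Rational(-1, 140)) = Rational(-3, 140) ≈ -0.021429)
g = 279 (g = Mul(Add(-29, -2), Add(Add(30, -22), -17)) = Mul(-31, Add(8, -17)) = Mul(-31, -9) = 279)
Add(P, g) = Add(Rational(-3, 140), 279) = Rational(39057, 140)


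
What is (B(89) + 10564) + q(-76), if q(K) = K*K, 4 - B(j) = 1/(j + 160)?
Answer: 4069655/249 ≈ 16344.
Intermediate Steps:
B(j) = 4 - 1/(160 + j) (B(j) = 4 - 1/(j + 160) = 4 - 1/(160 + j))
q(K) = K²
(B(89) + 10564) + q(-76) = ((639 + 4*89)/(160 + 89) + 10564) + (-76)² = ((639 + 356)/249 + 10564) + 5776 = ((1/249)*995 + 10564) + 5776 = (995/249 + 10564) + 5776 = 2631431/249 + 5776 = 4069655/249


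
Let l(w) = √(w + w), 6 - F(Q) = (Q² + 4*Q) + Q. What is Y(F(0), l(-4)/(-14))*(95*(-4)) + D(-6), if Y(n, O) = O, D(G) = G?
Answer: -6 + 380*I*√2/7 ≈ -6.0 + 76.772*I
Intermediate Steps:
F(Q) = 6 - Q² - 5*Q (F(Q) = 6 - ((Q² + 4*Q) + Q) = 6 - (Q² + 5*Q) = 6 + (-Q² - 5*Q) = 6 - Q² - 5*Q)
l(w) = √2*√w (l(w) = √(2*w) = √2*√w)
Y(F(0), l(-4)/(-14))*(95*(-4)) + D(-6) = ((√2*√(-4))/(-14))*(95*(-4)) - 6 = ((√2*(2*I))*(-1/14))*(-380) - 6 = ((2*I*√2)*(-1/14))*(-380) - 6 = -I*√2/7*(-380) - 6 = 380*I*√2/7 - 6 = -6 + 380*I*√2/7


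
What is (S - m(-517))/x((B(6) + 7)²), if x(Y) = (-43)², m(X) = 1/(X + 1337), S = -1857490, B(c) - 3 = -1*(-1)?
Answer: -1523141801/1516180 ≈ -1004.6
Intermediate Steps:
B(c) = 4 (B(c) = 3 - 1*(-1) = 3 + 1 = 4)
m(X) = 1/(1337 + X)
x(Y) = 1849
(S - m(-517))/x((B(6) + 7)²) = (-1857490 - 1/(1337 - 517))/1849 = (-1857490 - 1/820)*(1/1849) = -1523141801/820*1/1849 = -1523141801/1516180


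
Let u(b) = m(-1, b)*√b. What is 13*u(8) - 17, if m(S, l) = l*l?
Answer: -17 + 1664*√2 ≈ 2336.3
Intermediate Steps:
m(S, l) = l²
u(b) = b^(5/2) (u(b) = b²*√b = b^(5/2))
13*u(8) - 17 = 13*8^(5/2) - 17 = 13*(128*√2) - 17 = 1664*√2 - 17 = -17 + 1664*√2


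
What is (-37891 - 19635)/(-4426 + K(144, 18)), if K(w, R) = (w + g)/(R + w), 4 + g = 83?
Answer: 9319212/716789 ≈ 13.001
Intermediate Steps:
g = 79 (g = -4 + 83 = 79)
K(w, R) = (79 + w)/(R + w) (K(w, R) = (w + 79)/(R + w) = (79 + w)/(R + w))
(-37891 - 19635)/(-4426 + K(144, 18)) = (-37891 - 19635)/(-4426 + (79 + 144)/(18 + 144)) = -57526/(-4426 + 223/162) = -57526/(-716789/162) = -57526*(-162/716789) = 9319212/716789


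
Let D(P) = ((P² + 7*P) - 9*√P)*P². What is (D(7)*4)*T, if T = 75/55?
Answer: 288120/11 - 26460*√7/11 ≈ 19829.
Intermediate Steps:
T = 15/11 (T = 75*(1/55) = 15/11 ≈ 1.3636)
D(P) = P²*(P² - 9*√P + 7*P) (D(P) = (P² - 9*√P + 7*P)*P² = P²*(P² - 9*√P + 7*P))
(D(7)*4)*T = ((7⁴ - 441*√7 + 7*7³)*4)*(15/11) = ((2401 - 441*√7 + 7*343)*4)*(15/11) = ((2401 - 441*√7 + 2401)*4)*(15/11) = ((4802 - 441*√7)*4)*(15/11) = (19208 - 1764*√7)*(15/11) = 288120/11 - 26460*√7/11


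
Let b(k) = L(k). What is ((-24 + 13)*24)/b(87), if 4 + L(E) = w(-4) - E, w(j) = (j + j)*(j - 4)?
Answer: 88/9 ≈ 9.7778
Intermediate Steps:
w(j) = 2*j*(-4 + j) (w(j) = (2*j)*(-4 + j) = 2*j*(-4 + j))
L(E) = 60 - E (L(E) = -4 + (2*(-4)*(-4 - 4) - E) = -4 + (2*(-4)*(-8) - E) = -4 + (64 - E) = 60 - E)
b(k) = 60 - k
((-24 + 13)*24)/b(87) = ((-24 + 13)*24)/(60 - 1*87) = (-11*24)/(60 - 87) = -264/(-27) = -264*(-1/27) = 88/9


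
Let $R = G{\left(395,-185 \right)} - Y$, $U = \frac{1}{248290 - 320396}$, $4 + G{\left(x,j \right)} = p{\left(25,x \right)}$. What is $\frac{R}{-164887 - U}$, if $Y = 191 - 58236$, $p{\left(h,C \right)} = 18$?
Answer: $- \frac{1395467418}{3963114007} \approx -0.35211$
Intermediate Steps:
$G{\left(x,j \right)} = 14$ ($G{\left(x,j \right)} = -4 + 18 = 14$)
$U = - \frac{1}{72106}$ ($U = \frac{1}{-72106} = - \frac{1}{72106} \approx -1.3868 \cdot 10^{-5}$)
$Y = -58045$ ($Y = 191 - 58236 = -58045$)
$R = 58059$ ($R = 14 - -58045 = 14 + 58045 = 58059$)
$\frac{R}{-164887 - U} = \frac{58059}{-164887 - - \frac{1}{72106}} = \frac{58059}{-164887 + \frac{1}{72106}} = \frac{58059}{- \frac{11889342021}{72106}} = 58059 \left(- \frac{72106}{11889342021}\right) = - \frac{1395467418}{3963114007}$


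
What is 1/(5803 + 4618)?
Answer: 1/10421 ≈ 9.5960e-5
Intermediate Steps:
1/(5803 + 4618) = 1/10421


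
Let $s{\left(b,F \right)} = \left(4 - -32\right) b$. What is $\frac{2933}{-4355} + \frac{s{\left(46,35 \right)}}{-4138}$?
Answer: $- \frac{9674317}{9010495} \approx -1.0737$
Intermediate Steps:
$s{\left(b,F \right)} = 36 b$ ($s{\left(b,F \right)} = \left(4 + 32\right) b = 36 b$)
$\frac{2933}{-4355} + \frac{s{\left(46,35 \right)}}{-4138} = \frac{2933}{-4355} + \frac{36 \cdot 46}{-4138} = 2933 \left(- \frac{1}{4355}\right) + 1656 \left(- \frac{1}{4138}\right) = - \frac{2933}{4355} - \frac{828}{2069} = - \frac{9674317}{9010495}$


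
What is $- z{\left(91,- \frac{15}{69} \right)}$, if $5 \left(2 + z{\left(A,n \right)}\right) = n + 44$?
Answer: $- \frac{777}{115} \approx -6.7565$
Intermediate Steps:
$z{\left(A,n \right)} = \frac{34}{5} + \frac{n}{5}$ ($z{\left(A,n \right)} = -2 + \frac{n + 44}{5} = -2 + \frac{44 + n}{5} = -2 + \left(\frac{44}{5} + \frac{n}{5}\right) = \frac{34}{5} + \frac{n}{5}$)
$- z{\left(91,- \frac{15}{69} \right)} = - (\frac{34}{5} + \frac{\left(-15\right) \frac{1}{69}}{5}) = - (\frac{34}{5} + \frac{1}{5} \left(- \frac{5}{23}\right)) = - (\frac{34}{5} - \frac{1}{23}) = \left(-1\right) \frac{777}{115} = - \frac{777}{115}$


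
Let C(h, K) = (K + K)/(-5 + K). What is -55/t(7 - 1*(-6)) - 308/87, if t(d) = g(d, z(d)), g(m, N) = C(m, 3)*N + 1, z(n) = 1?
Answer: 4169/174 ≈ 23.960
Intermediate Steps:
C(h, K) = 2*K/(-5 + K) (C(h, K) = (2*K)/(-5 + K) = 2*K/(-5 + K))
g(m, N) = 1 - 3*N (g(m, N) = (2*3/(-5 + 3))*N + 1 = (2*3/(-2))*N + 1 = (2*3*(-½))*N + 1 = -3*N + 1 = 1 - 3*N)
t(d) = -2 (t(d) = 1 - 3*1 = 1 - 3 = -2)
-55/t(7 - 1*(-6)) - 308/87 = -55/(-2) - 308/87 = -55*(-½) - 308*1/87 = 55/2 - 308/87 = 4169/174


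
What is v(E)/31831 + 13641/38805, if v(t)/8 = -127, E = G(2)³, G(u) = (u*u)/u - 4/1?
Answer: 131593597/411733985 ≈ 0.31961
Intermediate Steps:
G(u) = -4 + u (G(u) = u²/u - 4*1 = u - 4 = -4 + u)
E = -8 (E = (-4 + 2)³ = (-2)³ = -8)
v(t) = -1016 (v(t) = 8*(-127) = -1016)
v(E)/31831 + 13641/38805 = -1016/31831 + 13641/38805 = -1016*1/31831 + 13641*(1/38805) = -1016/31831 + 4547/12935 = 131593597/411733985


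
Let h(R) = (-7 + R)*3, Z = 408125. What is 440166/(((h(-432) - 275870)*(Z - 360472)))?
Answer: -440166/13208792111 ≈ -3.3324e-5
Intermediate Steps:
h(R) = -21 + 3*R
440166/(((h(-432) - 275870)*(Z - 360472))) = 440166/((((-21 + 3*(-432)) - 275870)*(408125 - 360472))) = 440166/((((-21 - 1296) - 275870)*47653)) = 440166/(((-1317 - 275870)*47653)) = 440166/((-277187*47653)) = 440166/(-13208792111) = 440166*(-1/13208792111) = -440166/13208792111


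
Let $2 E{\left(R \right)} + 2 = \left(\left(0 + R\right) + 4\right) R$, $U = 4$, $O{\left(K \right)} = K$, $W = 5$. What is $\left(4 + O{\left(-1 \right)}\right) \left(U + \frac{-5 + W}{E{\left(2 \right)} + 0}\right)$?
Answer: $12$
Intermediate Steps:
$E{\left(R \right)} = -1 + \frac{R \left(4 + R\right)}{2}$ ($E{\left(R \right)} = -1 + \frac{\left(\left(0 + R\right) + 4\right) R}{2} = -1 + \frac{\left(R + 4\right) R}{2} = -1 + \frac{\left(4 + R\right) R}{2} = -1 + \frac{R \left(4 + R\right)}{2}$)
$\left(4 + O{\left(-1 \right)}\right) \left(U + \frac{-5 + W}{E{\left(2 \right)} + 0}\right) = \left(4 - 1\right) \left(4 + \frac{-5 + 5}{\left(-1 + \frac{2^{2}}{2} + 2 \cdot 2\right) + 0}\right) = 3 \left(4 + \frac{0}{\left(-1 + \frac{1}{2} \cdot 4 + 4\right) + 0}\right) = 3 \left(4 + \frac{0}{\left(-1 + 2 + 4\right) + 0}\right) = 3 \left(4 + \frac{0}{5 + 0}\right) = 3 \left(4 + \frac{0}{5}\right) = 3 \left(4 + 0 \cdot \frac{1}{5}\right) = 3 \left(4 + 0\right) = 3 \cdot 4 = 12$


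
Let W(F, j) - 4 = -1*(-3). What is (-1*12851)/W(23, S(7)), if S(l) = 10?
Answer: -12851/7 ≈ -1835.9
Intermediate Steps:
W(F, j) = 7 (W(F, j) = 4 - 1*(-3) = 4 + 3 = 7)
(-1*12851)/W(23, S(7)) = -1*12851/7 = -12851*⅐ = -12851/7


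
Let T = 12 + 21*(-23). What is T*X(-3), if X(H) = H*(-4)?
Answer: -5652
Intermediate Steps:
X(H) = -4*H
T = -471 (T = 12 - 483 = -471)
T*X(-3) = -(-1884)*(-3) = -471*12 = -5652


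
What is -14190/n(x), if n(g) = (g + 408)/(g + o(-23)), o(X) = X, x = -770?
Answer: -5626335/181 ≈ -31085.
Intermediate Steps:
n(g) = (408 + g)/(-23 + g) (n(g) = (g + 408)/(g - 23) = (408 + g)/(-23 + g))
-14190/n(x) = -14190*(-23 - 770)/(408 - 770) = -14190/(-362/(-793)) = -14190/((-1/793*(-362))) = -14190/362/793 = -14190*793/362 = -5626335/181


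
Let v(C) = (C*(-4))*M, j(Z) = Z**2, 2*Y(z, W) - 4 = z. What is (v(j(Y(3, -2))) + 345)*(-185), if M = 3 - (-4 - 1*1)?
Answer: 8695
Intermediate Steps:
Y(z, W) = 2 + z/2
M = 8 (M = 3 - (-4 - 1) = 3 - 1*(-5) = 3 + 5 = 8)
v(C) = -32*C (v(C) = (C*(-4))*8 = -4*C*8 = -32*C)
(v(j(Y(3, -2))) + 345)*(-185) = (-32*(2 + (1/2)*3)**2 + 345)*(-185) = (-32*(2 + 3/2)**2 + 345)*(-185) = (-32*(7/2)**2 + 345)*(-185) = (-32*49/4 + 345)*(-185) = (-392 + 345)*(-185) = -47*(-185) = 8695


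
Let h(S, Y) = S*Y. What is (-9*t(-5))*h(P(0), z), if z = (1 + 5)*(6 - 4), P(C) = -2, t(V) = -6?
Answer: -1296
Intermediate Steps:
z = 12 (z = 6*2 = 12)
(-9*t(-5))*h(P(0), z) = (-9*(-6))*(-2*12) = 54*(-24) = -1296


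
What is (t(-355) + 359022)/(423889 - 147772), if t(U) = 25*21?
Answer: 119849/92039 ≈ 1.3022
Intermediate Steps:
t(U) = 525
(t(-355) + 359022)/(423889 - 147772) = (525 + 359022)/(423889 - 147772) = 359547/276117 = 359547*(1/276117) = 119849/92039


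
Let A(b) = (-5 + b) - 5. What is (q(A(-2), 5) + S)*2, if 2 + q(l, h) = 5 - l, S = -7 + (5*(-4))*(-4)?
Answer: 176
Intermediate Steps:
A(b) = -10 + b
S = 73 (S = -7 - 20*(-4) = -7 + 80 = 73)
q(l, h) = 3 - l (q(l, h) = -2 + (5 - l) = 3 - l)
(q(A(-2), 5) + S)*2 = ((3 - (-10 - 2)) + 73)*2 = ((3 - 1*(-12)) + 73)*2 = ((3 + 12) + 73)*2 = (15 + 73)*2 = 88*2 = 176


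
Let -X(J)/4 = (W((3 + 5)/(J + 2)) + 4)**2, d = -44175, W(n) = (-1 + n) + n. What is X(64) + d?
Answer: -48152371/1089 ≈ -44217.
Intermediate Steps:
W(n) = -1 + 2*n
X(J) = -4*(3 + 16/(2 + J))**2 (X(J) = -4*((-1 + 2*((3 + 5)/(J + 2))) + 4)**2 = -4*((-1 + 2*(8/(2 + J))) + 4)**2 = -4*((-1 + 16/(2 + J)) + 4)**2 = -4*(3 + 16/(2 + J))**2)
X(64) + d = -4*(22 + 3*64)**2/(2 + 64)**2 - 44175 = -4*(22 + 192)**2/66**2 - 44175 = -4*1/4356*214**2 - 44175 = -4*1/4356*45796 - 44175 = -45796/1089 - 44175 = -48152371/1089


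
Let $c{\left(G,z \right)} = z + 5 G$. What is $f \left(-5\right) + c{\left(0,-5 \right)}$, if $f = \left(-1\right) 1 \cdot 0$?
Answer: $-5$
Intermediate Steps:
$f = 0$ ($f = \left(-1\right) 0 = 0$)
$f \left(-5\right) + c{\left(0,-5 \right)} = 0 \left(-5\right) + \left(-5 + 5 \cdot 0\right) = 0 + \left(-5 + 0\right) = 0 - 5 = -5$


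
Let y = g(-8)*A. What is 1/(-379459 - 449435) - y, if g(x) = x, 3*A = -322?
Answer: -237247883/276298 ≈ -858.67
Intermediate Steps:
A = -322/3 (A = (⅓)*(-322) = -322/3 ≈ -107.33)
y = 2576/3 (y = -8*(-322/3) = 2576/3 ≈ 858.67)
1/(-379459 - 449435) - y = 1/(-379459 - 449435) - 1*2576/3 = 1/(-828894) - 2576/3 = -1/828894 - 2576/3 = -237247883/276298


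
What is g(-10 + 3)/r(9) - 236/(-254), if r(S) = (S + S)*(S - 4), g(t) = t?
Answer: 9731/11430 ≈ 0.85136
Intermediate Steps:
r(S) = 2*S*(-4 + S) (r(S) = (2*S)*(-4 + S) = 2*S*(-4 + S))
g(-10 + 3)/r(9) - 236/(-254) = (-10 + 3)/((2*9*(-4 + 9))) - 236/(-254) = -7/(2*9*5) - 236*(-1/254) = -7/90 + 118/127 = 9731/11430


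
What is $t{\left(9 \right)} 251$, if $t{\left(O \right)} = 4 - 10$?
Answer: $-1506$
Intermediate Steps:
$t{\left(O \right)} = -6$ ($t{\left(O \right)} = 4 - 10 = -6$)
$t{\left(9 \right)} 251 = \left(-6\right) 251 = -1506$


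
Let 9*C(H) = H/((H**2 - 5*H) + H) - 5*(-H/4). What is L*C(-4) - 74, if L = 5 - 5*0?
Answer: -5533/72 ≈ -76.847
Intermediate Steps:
L = 5 (L = 5 + 0 = 5)
C(H) = 5*H/36 + H/(9*(H**2 - 4*H)) (C(H) = (H/((H**2 - 5*H) + H) - 5*(-H/4))/9 = (H/(H**2 - 4*H) - (-5)*H/4)/9 = (H/(H**2 - 4*H) + 5*H/4)/9 = (5*H/4 + H/(H**2 - 4*H))/9 = 5*H/36 + H/(9*(H**2 - 4*H)))
L*C(-4) - 74 = 5*((4 - 20*(-4) + 5*(-4)**2)/(36*(-4 - 4))) - 74 = 5*((1/36)*(4 + 80 + 5*16)/(-8)) - 74 = 5*((1/36)*(-1/8)*(4 + 80 + 80)) - 74 = 5*((1/36)*(-1/8)*164) - 74 = 5*(-41/72) - 74 = -205/72 - 74 = -5533/72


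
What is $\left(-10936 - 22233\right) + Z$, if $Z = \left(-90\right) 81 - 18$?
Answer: $-40477$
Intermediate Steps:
$Z = -7308$ ($Z = -7290 - 18 = -7308$)
$\left(-10936 - 22233\right) + Z = \left(-10936 - 22233\right) - 7308 = -33169 - 7308 = -40477$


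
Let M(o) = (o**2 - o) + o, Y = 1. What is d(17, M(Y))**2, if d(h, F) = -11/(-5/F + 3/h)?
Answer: 34969/6724 ≈ 5.2006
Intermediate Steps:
M(o) = o**2
d(17, M(Y))**2 = (11*1**2*17/(-3*1**2 + 5*17))**2 = (11*1*17/(-3*1 + 85))**2 = (11*1*17/(-3 + 85))**2 = (11*1*17/82)**2 = (11*1*17*(1/82))**2 = (187/82)**2 = 34969/6724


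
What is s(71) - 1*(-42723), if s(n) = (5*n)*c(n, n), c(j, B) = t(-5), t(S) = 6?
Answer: 44853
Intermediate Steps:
c(j, B) = 6
s(n) = 30*n (s(n) = (5*n)*6 = 30*n)
s(71) - 1*(-42723) = 30*71 - 1*(-42723) = 2130 + 42723 = 44853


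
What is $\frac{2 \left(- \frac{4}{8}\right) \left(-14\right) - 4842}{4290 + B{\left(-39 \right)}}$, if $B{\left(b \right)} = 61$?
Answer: $- \frac{4828}{4351} \approx -1.1096$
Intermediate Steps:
$\frac{2 \left(- \frac{4}{8}\right) \left(-14\right) - 4842}{4290 + B{\left(-39 \right)}} = \frac{2 \left(- \frac{4}{8}\right) \left(-14\right) - 4842}{4290 + 61} = \frac{2 \left(\left(-4\right) \frac{1}{8}\right) \left(-14\right) - 4842}{4351} = \left(2 \left(- \frac{1}{2}\right) \left(-14\right) - 4842\right) \frac{1}{4351} = \left(\left(-1\right) \left(-14\right) - 4842\right) \frac{1}{4351} = \left(14 - 4842\right) \frac{1}{4351} = \left(-4828\right) \frac{1}{4351} = - \frac{4828}{4351}$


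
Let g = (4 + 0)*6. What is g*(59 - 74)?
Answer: -360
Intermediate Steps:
g = 24 (g = 4*6 = 24)
g*(59 - 74) = 24*(59 - 74) = 24*(-15) = -360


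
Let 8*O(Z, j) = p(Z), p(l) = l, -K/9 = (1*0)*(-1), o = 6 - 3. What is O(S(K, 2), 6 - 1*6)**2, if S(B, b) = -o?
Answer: 9/64 ≈ 0.14063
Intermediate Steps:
o = 3
K = 0 (K = -9*1*0*(-1) = -0*(-1) = -9*0 = 0)
S(B, b) = -3 (S(B, b) = -1*3 = -3)
O(Z, j) = Z/8
O(S(K, 2), 6 - 1*6)**2 = ((1/8)*(-3))**2 = (-3/8)**2 = 9/64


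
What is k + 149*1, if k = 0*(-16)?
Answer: 149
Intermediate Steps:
k = 0
k + 149*1 = 0 + 149*1 = 0 + 149 = 149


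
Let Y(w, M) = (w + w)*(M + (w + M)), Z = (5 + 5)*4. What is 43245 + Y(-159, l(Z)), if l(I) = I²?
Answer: -923793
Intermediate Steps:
Z = 40 (Z = 10*4 = 40)
Y(w, M) = 2*w*(w + 2*M) (Y(w, M) = (2*w)*(M + (M + w)) = (2*w)*(w + 2*M) = 2*w*(w + 2*M))
43245 + Y(-159, l(Z)) = 43245 + 2*(-159)*(-159 + 2*40²) = 43245 + 2*(-159)*(-159 + 2*1600) = 43245 + 2*(-159)*(-159 + 3200) = 43245 + 2*(-159)*3041 = 43245 - 967038 = -923793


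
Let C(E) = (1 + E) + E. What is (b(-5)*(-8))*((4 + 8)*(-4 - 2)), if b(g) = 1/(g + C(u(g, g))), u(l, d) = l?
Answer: -288/7 ≈ -41.143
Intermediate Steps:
C(E) = 1 + 2*E
b(g) = 1/(1 + 3*g) (b(g) = 1/(g + (1 + 2*g)) = 1/(1 + 3*g))
(b(-5)*(-8))*((4 + 8)*(-4 - 2)) = (-8/(1 + 3*(-5)))*((4 + 8)*(-4 - 2)) = (-8/(1 - 15))*(12*(-6)) = (-8/(-14))*(-72) = -1/14*(-8)*(-72) = (4/7)*(-72) = -288/7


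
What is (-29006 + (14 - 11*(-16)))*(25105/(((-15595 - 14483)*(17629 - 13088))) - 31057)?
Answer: 61117229822129528/68292099 ≈ 8.9494e+8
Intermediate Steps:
(-29006 + (14 - 11*(-16)))*(25105/(((-15595 - 14483)*(17629 - 13088))) - 31057) = (-29006 + (14 + 176))*(25105/((-30078*4541)) - 31057) = (-29006 + 190)*(25105/(-136584198) - 31057) = -28816*(25105*(-1/136584198) - 31057) = -28816*(-25105/136584198 - 31057) = -28816*(-4241895462391/136584198) = 61117229822129528/68292099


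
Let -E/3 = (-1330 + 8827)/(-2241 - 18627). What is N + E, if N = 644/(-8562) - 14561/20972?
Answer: 12031791944/39032347137 ≈ 0.30825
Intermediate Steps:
N = -69088625/89781132 (N = 644*(-1/8562) - 14561*1/20972 = -322/4281 - 14561/20972 = -69088625/89781132 ≈ -0.76952)
E = 7497/6956 (E = -3*(-1330 + 8827)/(-2241 - 18627) = -22491/(-20868) = -22491*(-1)/20868 = -3*(-2499/6956) = 7497/6956 ≈ 1.0778)
N + E = -69088625/89781132 + 7497/6956 = 12031791944/39032347137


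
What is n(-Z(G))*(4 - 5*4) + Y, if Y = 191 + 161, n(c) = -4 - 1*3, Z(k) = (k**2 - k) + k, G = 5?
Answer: 464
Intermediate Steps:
Z(k) = k**2
n(c) = -7 (n(c) = -4 - 3 = -7)
Y = 352
n(-Z(G))*(4 - 5*4) + Y = -7*(4 - 5*4) + 352 = -7*(4 - 20) + 352 = -7*(-16) + 352 = 112 + 352 = 464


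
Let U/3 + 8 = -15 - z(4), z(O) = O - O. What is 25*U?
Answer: -1725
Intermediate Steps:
z(O) = 0
U = -69 (U = -24 + 3*(-15 - 1*0) = -24 + 3*(-15 + 0) = -24 + 3*(-15) = -24 - 45 = -69)
25*U = 25*(-69) = -1725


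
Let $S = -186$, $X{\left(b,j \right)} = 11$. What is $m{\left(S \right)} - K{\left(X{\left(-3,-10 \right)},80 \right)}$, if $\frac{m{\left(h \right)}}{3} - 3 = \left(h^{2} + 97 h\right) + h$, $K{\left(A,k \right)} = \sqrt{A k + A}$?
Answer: $49113 - 9 \sqrt{11} \approx 49083.0$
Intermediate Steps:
$K{\left(A,k \right)} = \sqrt{A + A k}$
$m{\left(h \right)} = 9 + 3 h^{2} + 294 h$ ($m{\left(h \right)} = 9 + 3 \left(\left(h^{2} + 97 h\right) + h\right) = 9 + 3 \left(h^{2} + 98 h\right) = 9 + \left(3 h^{2} + 294 h\right) = 9 + 3 h^{2} + 294 h$)
$m{\left(S \right)} - K{\left(X{\left(-3,-10 \right)},80 \right)} = \left(9 + 3 \left(-186\right)^{2} + 294 \left(-186\right)\right) - \sqrt{11 \left(1 + 80\right)} = \left(9 + 3 \cdot 34596 - 54684\right) - \sqrt{11 \cdot 81} = \left(9 + 103788 - 54684\right) - \sqrt{891} = 49113 - 9 \sqrt{11}$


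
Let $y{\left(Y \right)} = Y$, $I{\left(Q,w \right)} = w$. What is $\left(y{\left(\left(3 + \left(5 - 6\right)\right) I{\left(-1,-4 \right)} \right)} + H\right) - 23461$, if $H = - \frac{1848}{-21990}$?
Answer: $- \frac{86013577}{3665} \approx -23469.0$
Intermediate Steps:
$H = \frac{308}{3665}$ ($H = \left(-1848\right) \left(- \frac{1}{21990}\right) = \frac{308}{3665} \approx 0.084038$)
$\left(y{\left(\left(3 + \left(5 - 6\right)\right) I{\left(-1,-4 \right)} \right)} + H\right) - 23461 = \left(\left(3 + \left(5 - 6\right)\right) \left(-4\right) + \frac{308}{3665}\right) - 23461 = \left(\left(3 - 1\right) \left(-4\right) + \frac{308}{3665}\right) - 23461 = \left(2 \left(-4\right) + \frac{308}{3665}\right) - 23461 = \left(-8 + \frac{308}{3665}\right) - 23461 = - \frac{29012}{3665} - 23461 = - \frac{86013577}{3665}$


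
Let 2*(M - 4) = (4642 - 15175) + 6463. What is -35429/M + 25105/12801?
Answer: 168171628/8666277 ≈ 19.405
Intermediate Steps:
M = -2031 (M = 4 + ((4642 - 15175) + 6463)/2 = 4 + (-10533 + 6463)/2 = 4 + (1/2)*(-4070) = 4 - 2035 = -2031)
-35429/M + 25105/12801 = -35429/(-2031) + 25105/12801 = -35429*(-1/2031) + 25105*(1/12801) = 35429/2031 + 25105/12801 = 168171628/8666277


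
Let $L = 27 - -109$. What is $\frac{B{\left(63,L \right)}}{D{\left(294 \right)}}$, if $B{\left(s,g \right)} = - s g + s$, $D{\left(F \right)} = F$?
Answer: $- \frac{405}{14} \approx -28.929$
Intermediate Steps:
$L = 136$ ($L = 27 + 109 = 136$)
$B{\left(s,g \right)} = s - g s$ ($B{\left(s,g \right)} = - g s + s = s - g s$)
$\frac{B{\left(63,L \right)}}{D{\left(294 \right)}} = \frac{63 \left(1 - 136\right)}{294} = 63 \left(1 - 136\right) \frac{1}{294} = 63 \left(-135\right) \frac{1}{294} = \left(-8505\right) \frac{1}{294} = - \frac{405}{14}$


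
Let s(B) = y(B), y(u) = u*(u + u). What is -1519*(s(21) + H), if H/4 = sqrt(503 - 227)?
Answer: -1339758 - 12152*sqrt(69) ≈ -1.4407e+6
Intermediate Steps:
y(u) = 2*u**2 (y(u) = u*(2*u) = 2*u**2)
H = 8*sqrt(69) (H = 4*sqrt(503 - 227) = 4*sqrt(276) = 4*(2*sqrt(69)) = 8*sqrt(69) ≈ 66.453)
s(B) = 2*B**2
-1519*(s(21) + H) = -1519*(2*21**2 + 8*sqrt(69)) = -1519*(2*441 + 8*sqrt(69)) = -1519*(882 + 8*sqrt(69)) = -1339758 - 12152*sqrt(69)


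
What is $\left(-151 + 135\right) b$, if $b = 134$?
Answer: $-2144$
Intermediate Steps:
$\left(-151 + 135\right) b = \left(-151 + 135\right) 134 = \left(-16\right) 134 = -2144$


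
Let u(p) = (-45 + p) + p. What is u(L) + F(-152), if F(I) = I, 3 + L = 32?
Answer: -139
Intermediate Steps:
L = 29 (L = -3 + 32 = 29)
u(p) = -45 + 2*p
u(L) + F(-152) = (-45 + 2*29) - 152 = (-45 + 58) - 152 = 13 - 152 = -139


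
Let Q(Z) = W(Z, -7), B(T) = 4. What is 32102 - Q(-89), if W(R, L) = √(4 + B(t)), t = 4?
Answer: 32102 - 2*√2 ≈ 32099.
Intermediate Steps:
W(R, L) = 2*√2 (W(R, L) = √(4 + 4) = √8 = 2*√2)
Q(Z) = 2*√2
32102 - Q(-89) = 32102 - 2*√2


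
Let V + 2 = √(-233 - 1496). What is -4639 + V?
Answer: -4641 + I*√1729 ≈ -4641.0 + 41.581*I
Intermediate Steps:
V = -2 + I*√1729 (V = -2 + √(-233 - 1496) = -2 + √(-1729) = -2 + I*√1729 ≈ -2.0 + 41.581*I)
-4639 + V = -4639 + (-2 + I*√1729) = -4641 + I*√1729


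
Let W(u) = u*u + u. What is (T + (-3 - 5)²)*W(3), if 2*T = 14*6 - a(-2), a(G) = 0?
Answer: 1272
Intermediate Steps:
T = 42 (T = (14*6 - 1*0)/2 = (84 + 0)/2 = (½)*84 = 42)
W(u) = u + u² (W(u) = u² + u = u + u²)
(T + (-3 - 5)²)*W(3) = (42 + (-3 - 5)²)*(3*(1 + 3)) = (42 + (-8)²)*(3*4) = (42 + 64)*12 = 106*12 = 1272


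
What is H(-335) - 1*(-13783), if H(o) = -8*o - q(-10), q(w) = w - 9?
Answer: 16482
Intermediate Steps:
q(w) = -9 + w
H(o) = 19 - 8*o (H(o) = -8*o - (-9 - 10) = -8*o - 1*(-19) = -8*o + 19 = 19 - 8*o)
H(-335) - 1*(-13783) = (19 - 8*(-335)) - 1*(-13783) = (19 + 2680) + 13783 = 2699 + 13783 = 16482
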